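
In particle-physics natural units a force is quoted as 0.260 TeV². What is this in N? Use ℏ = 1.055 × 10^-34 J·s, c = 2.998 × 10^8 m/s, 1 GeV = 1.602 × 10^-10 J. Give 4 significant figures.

2.110 × 10^11 N

Force is [E]/[L] = [E]²/(ℏc); restore (ℏc)⁻¹.
1 GeV² → 1/(ℏc) × (1 GeV in J)² = 8.114 × 10^5 N.
Convert the energy scale: 0.260 TeV² = 2.60 × 10^5 GeV².
Result: 2.60 × 10^5 × 8.114 × 10^5 = 2.110 × 10^11 N.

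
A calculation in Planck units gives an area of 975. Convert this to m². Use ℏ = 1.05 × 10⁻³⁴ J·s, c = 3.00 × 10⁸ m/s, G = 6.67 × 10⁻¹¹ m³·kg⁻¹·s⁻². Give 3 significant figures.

One Planck area: A_P = ℏG/c³ = 2.59 × 10⁻⁷⁰ m².
975 × 2.59 × 10⁻⁷⁰ m² = 2.53 × 10⁻⁶⁷ m²

2.53 × 10⁻⁶⁷ m²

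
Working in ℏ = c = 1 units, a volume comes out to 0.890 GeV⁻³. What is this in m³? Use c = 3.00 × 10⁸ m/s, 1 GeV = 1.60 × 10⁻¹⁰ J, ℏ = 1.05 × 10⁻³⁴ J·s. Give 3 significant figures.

6.79 × 10⁻⁴⁸ m³

Volume is [L]³ = [E]⁻³·(ℏc)³.
1 GeV⁻³ → (ℏc)³ × (1 GeV in J)⁻³ = 7.63 × 10⁻⁴⁸ m³.
Result: 0.890 × 7.63 × 10⁻⁴⁸ = 6.79 × 10⁻⁴⁸ m³.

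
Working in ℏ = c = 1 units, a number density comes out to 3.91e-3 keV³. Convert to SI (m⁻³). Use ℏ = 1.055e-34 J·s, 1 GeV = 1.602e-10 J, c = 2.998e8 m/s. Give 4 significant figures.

5.081e26 m⁻³

Number density is [L]⁻³ = [E]³/(ℏc)³.
1 GeV³ → 1/(ℏc)³ × (1 GeV in J)³ = 1.299e47 m⁻³.
Convert the energy scale: 3.91e-3 keV³ = 3.91e-21 GeV³.
Result: 3.91e-21 × 1.299e47 = 5.081e26 m⁻³.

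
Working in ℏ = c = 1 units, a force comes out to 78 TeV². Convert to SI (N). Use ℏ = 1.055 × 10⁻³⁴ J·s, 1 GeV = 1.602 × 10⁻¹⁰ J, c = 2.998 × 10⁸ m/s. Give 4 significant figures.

6.329 × 10¹³ N

Force is [E]/[L] = [E]²/(ℏc); restore (ℏc)⁻¹.
1 GeV² → 1/(ℏc) × (1 GeV in J)² = 8.114 × 10⁵ N.
Convert the energy scale: 78 TeV² = 7.80 × 10⁷ GeV².
Result: 7.80 × 10⁷ × 8.114 × 10⁵ = 6.329 × 10¹³ N.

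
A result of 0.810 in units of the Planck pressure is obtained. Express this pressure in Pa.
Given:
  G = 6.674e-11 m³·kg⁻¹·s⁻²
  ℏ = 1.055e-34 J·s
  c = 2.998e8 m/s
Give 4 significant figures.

3.752e113 Pa

One Planck pressure: p_P = c⁷/(ℏG²) = 4.632e113 Pa.
0.810 × 4.632e113 Pa = 3.752e113 Pa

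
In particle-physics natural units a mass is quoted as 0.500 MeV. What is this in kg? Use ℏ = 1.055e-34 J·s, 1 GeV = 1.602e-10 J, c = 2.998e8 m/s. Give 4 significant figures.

Mass is [E]/c²; divide by c².
1 GeV → 1/c² × (1 GeV in J) = 1.782e-27 kg.
Convert the energy scale: 0.500 MeV = 5.00e-4 GeV.
Result: 5.00e-4 × 1.782e-27 = 8.912e-31 kg.

8.912e-31 kg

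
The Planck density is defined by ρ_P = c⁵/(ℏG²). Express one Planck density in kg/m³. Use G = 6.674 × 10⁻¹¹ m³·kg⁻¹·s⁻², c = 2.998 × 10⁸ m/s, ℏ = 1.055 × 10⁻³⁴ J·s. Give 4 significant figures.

ρ_P = c⁵/(ℏG²)
  = 2.422 × 10⁴² / 4.699 × 10⁻⁵⁵
  = 5.154 × 10⁹⁶ kg/m³

5.154 × 10⁹⁶ kg/m³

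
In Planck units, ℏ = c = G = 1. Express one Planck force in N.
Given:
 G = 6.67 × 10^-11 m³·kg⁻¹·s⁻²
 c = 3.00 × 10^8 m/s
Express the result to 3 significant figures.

The unique combination of the constants set to 1 with dimensions of force is F_P = c⁴/G.
  = 8.10 × 10^33 / 6.67 × 10^-11
  = 1.21 × 10^44 N

1.21 × 10^44 N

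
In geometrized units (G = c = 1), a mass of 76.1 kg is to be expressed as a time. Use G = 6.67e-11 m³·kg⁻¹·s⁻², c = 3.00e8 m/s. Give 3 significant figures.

Mass → time via G/c³.
76.1 kg × (G/c³) = 1.88e-34 s

1.88e-34 s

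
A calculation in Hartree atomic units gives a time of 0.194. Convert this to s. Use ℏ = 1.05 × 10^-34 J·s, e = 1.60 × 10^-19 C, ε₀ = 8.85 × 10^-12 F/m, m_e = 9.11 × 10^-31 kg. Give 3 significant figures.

One atomic unit of time: τ_au = (4πε₀)²ℏ³/(m_e e⁴) = 2.40 × 10^-17 s.
0.194 × 2.40 × 10^-17 s = 4.65 × 10^-18 s

4.65 × 10^-18 s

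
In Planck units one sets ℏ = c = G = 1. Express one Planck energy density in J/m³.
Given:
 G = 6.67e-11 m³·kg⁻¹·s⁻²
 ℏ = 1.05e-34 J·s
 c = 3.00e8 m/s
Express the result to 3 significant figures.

u_P = c⁷/(ℏG²)
  = 2.19e59 / 4.67e-55
  = 4.68e113 J/m³

4.68e113 J/m³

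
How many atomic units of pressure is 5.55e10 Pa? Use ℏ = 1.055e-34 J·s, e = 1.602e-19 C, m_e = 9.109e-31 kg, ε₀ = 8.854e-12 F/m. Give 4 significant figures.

atomic unit of pressure: P_au = E_h/a₀³ = m_e⁴e¹⁰/((4πε₀)⁵ℏ⁸) = 2.929e13 Pa.
5.55e10 / 2.929e13 = 1.895e-3

1.895e-3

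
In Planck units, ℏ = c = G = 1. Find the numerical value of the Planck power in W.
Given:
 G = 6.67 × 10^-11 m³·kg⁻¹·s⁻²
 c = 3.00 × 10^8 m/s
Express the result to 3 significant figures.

The unique combination of the constants set to 1 with dimensions of power is P_P = c⁵/G.
  = 2.43 × 10^42 / 6.67 × 10^-11
  = 3.64 × 10^52 W

3.64 × 10^52 W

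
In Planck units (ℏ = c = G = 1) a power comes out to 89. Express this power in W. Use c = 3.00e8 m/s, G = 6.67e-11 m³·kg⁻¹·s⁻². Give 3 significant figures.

3.24e54 W

One Planck power: P_P = c⁵/G = 3.64e52 W.
89 × 3.64e52 W = 3.24e54 W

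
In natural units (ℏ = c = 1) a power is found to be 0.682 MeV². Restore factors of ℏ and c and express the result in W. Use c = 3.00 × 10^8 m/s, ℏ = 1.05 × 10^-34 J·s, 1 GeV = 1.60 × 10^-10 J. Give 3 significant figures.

1.66 × 10^8 W

Power is [E]/[T] = [E]²/ℏ.
1 GeV² → 1/ℏ × (1 GeV in J)² = 2.44 × 10^14 W.
Convert the energy scale: 0.682 MeV² = 6.82 × 10^-7 GeV².
Result: 6.82 × 10^-7 × 2.44 × 10^14 = 1.66 × 10^8 W.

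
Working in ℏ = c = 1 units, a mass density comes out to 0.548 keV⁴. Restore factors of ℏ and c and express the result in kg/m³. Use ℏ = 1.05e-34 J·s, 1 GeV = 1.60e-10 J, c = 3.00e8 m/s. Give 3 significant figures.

Mass density is [E]/(c²[L]³) = [E]⁴/(ℏ³c⁵).
1 GeV⁴ → 1/(ℏ³c⁵) × (1 GeV in J)⁴ = 2.33e20 kg/m³.
Convert the energy scale: 0.548 keV⁴ = 5.48e-25 GeV⁴.
Result: 5.48e-25 × 2.33e20 = 1.28e-4 kg/m³.

1.28e-4 kg/m³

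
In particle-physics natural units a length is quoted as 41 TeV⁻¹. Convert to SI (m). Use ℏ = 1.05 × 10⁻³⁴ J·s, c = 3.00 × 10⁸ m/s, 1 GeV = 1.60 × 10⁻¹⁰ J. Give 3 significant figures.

8.07 × 10⁻¹⁸ m

A length is [E]⁻¹ in ℏ=c=1; restore one factor of ℏc.
1 GeV⁻¹ → ℏc × (1 GeV in J)⁻¹ = 1.97 × 10⁻¹⁶ m.
Convert the energy scale: 41 TeV⁻¹ = 0.0410 GeV⁻¹.
Result: 0.0410 × 1.97 × 10⁻¹⁶ = 8.07 × 10⁻¹⁸ m.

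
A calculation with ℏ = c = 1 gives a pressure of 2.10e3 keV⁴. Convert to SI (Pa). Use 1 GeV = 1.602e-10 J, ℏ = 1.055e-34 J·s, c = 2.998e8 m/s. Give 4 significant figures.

Pressure is [E]/[L]³ = [E]⁴/(ℏc)³.
1 GeV⁴ → 1/(ℏc)³ × (1 GeV in J)⁴ = 2.082e37 Pa.
Convert the energy scale: 2.10e3 keV⁴ = 2.10e-21 GeV⁴.
Result: 2.10e-21 × 2.082e37 = 4.371e16 Pa.

4.371e16 Pa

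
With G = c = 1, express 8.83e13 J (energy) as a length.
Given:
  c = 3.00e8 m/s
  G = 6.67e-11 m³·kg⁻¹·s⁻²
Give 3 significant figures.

Energy → length via G/c⁴.
8.83e13 J × (G/c⁴) = 7.27e-31 m

7.27e-31 m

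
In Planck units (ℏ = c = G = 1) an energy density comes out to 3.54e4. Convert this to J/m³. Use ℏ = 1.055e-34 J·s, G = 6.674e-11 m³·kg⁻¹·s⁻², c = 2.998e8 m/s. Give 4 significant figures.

One Planck energy density: u_P = c⁷/(ℏG²) = 4.632e113 J/m³.
3.54e4 × 4.632e113 J/m³ = 1.640e118 J/m³

1.640e118 J/m³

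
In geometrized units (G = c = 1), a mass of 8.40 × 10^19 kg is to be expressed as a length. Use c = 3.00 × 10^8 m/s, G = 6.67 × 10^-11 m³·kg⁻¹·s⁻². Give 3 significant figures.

In G = c = 1 units mass has dimensions of length; the conversion factor is G/c².
8.40 × 10^19 kg × (G/c²) = 6.23 × 10^-8 m

6.23 × 10^-8 m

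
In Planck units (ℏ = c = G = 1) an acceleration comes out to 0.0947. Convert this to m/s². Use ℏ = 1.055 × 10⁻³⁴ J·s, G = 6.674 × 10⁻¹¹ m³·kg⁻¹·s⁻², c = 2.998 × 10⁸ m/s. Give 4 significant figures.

One Planck acceleration: a_P = √(c⁷/(ℏG)) = 5.560 × 10⁵¹ m/s².
0.0947 × 5.560 × 10⁵¹ m/s² = 5.266 × 10⁵⁰ m/s²

5.266 × 10⁵⁰ m/s²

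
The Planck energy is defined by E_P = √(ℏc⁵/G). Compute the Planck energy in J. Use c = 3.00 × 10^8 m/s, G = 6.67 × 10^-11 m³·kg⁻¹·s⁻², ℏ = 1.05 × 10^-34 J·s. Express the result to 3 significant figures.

1.96 × 10^9 J

E_P = √(ℏc⁵/G)
  = √(3.83 × 10^18)
  = 1.96 × 10^9 J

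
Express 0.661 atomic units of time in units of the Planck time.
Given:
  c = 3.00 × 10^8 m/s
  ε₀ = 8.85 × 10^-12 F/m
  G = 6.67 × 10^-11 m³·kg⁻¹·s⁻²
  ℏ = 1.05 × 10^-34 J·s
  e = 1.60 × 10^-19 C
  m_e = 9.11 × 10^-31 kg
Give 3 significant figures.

atomic unit of time: τ_au = (4πε₀)²ℏ³/(m_e e⁴) = 2.40 × 10^-17 s
Planck time: t_P = √(ℏG/c⁵) = 5.37 × 10^-44 s
0.661 × 2.40 × 10^-17 / 5.37 × 10^-44 = 2.95 × 10^26

2.95 × 10^26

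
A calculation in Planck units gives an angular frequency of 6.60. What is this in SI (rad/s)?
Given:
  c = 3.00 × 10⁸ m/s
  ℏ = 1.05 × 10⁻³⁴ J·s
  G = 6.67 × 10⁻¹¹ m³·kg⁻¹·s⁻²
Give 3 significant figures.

One Planck angular frequency: ω_P = √(c⁵/(ℏG)) = 1.86 × 10⁴³ rad/s.
6.60 × 1.86 × 10⁴³ rad/s = 1.23 × 10⁴⁴ rad/s

1.23 × 10⁴⁴ rad/s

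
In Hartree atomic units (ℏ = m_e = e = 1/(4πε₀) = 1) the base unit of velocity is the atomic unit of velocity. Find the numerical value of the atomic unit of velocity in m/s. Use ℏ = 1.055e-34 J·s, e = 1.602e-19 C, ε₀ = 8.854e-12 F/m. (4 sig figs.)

v_au = e²/(4πε₀ℏ)
  = 2.566e-38 / 1.174e-44
  = 2.186e6 m/s

2.186e6 m/s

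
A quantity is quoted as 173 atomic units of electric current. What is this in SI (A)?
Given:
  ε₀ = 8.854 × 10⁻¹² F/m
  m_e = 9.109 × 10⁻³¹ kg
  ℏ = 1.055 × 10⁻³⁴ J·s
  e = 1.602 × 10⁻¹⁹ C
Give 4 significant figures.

One atomic unit of electric current: I_au = e E_h/ℏ = m_e e⁵/((4πε₀)²ℏ³) = 6.612 × 10⁻³ A.
173 × 6.612 × 10⁻³ A = 1.144 A

1.144 A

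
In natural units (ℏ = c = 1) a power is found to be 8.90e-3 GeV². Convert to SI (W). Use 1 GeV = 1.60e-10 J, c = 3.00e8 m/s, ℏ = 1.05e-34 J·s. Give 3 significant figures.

Power is [E]/[T] = [E]²/ℏ.
1 GeV² → 1/ℏ × (1 GeV in J)² = 2.44e14 W.
Result: 8.90e-3 × 2.44e14 = 2.17e12 W.

2.17e12 W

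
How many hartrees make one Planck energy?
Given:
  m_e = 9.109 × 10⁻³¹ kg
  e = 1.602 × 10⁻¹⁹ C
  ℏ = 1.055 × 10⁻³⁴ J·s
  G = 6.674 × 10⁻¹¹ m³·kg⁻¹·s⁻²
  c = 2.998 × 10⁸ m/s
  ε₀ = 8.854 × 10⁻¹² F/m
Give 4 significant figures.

4.494 × 10²⁶

Planck energy: E_P = √(ℏc⁵/G) = 1.957 × 10⁹ J
hartree: E_h = m_e e⁴/(4πε₀ℏ)² = 4.354 × 10⁻¹⁸ J
ratio = 1.957 × 10⁹ / 4.354 × 10⁻¹⁸ = 4.494 × 10²⁶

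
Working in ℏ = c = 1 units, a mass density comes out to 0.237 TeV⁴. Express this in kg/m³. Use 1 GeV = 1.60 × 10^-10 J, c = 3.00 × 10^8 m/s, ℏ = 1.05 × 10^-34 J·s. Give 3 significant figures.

5.52 × 10^31 kg/m³

Mass density is [E]/(c²[L]³) = [E]⁴/(ℏ³c⁵).
1 GeV⁴ → 1/(ℏ³c⁵) × (1 GeV in J)⁴ = 2.33 × 10^20 kg/m³.
Convert the energy scale: 0.237 TeV⁴ = 2.37 × 10^11 GeV⁴.
Result: 2.37 × 10^11 × 2.33 × 10^20 = 5.52 × 10^31 kg/m³.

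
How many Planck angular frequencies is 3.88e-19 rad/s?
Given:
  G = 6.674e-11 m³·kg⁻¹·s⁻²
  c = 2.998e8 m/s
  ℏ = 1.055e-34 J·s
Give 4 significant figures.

Planck angular frequency: ω_P = √(c⁵/(ℏG)) = 1.855e43 rad/s.
3.88e-19 / 1.855e43 = 2.092e-62

2.092e-62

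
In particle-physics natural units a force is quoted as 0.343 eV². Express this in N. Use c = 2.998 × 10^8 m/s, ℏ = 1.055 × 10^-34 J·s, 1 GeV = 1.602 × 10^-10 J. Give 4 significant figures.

2.783 × 10^-13 N

Force is [E]/[L] = [E]²/(ℏc); restore (ℏc)⁻¹.
1 GeV² → 1/(ℏc) × (1 GeV in J)² = 8.114 × 10^5 N.
Convert the energy scale: 0.343 eV² = 3.43 × 10^-19 GeV².
Result: 3.43 × 10^-19 × 8.114 × 10^5 = 2.783 × 10^-13 N.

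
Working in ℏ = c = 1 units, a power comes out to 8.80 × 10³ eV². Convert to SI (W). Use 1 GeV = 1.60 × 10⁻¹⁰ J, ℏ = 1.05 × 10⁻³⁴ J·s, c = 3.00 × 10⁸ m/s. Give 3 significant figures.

2.15 W

Power is [E]/[T] = [E]²/ℏ.
1 GeV² → 1/ℏ × (1 GeV in J)² = 2.44 × 10¹⁴ W.
Convert the energy scale: 8.80 × 10³ eV² = 8.80 × 10⁻¹⁵ GeV².
Result: 8.80 × 10⁻¹⁵ × 2.44 × 10¹⁴ = 2.15 W.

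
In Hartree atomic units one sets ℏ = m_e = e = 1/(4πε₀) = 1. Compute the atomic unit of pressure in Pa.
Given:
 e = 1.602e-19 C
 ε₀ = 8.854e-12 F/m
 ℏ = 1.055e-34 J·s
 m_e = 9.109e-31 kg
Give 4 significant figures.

P_au = E_h/a₀³ = m_e⁴e¹⁰/((4πε₀)⁵ℏ⁸)
E_h = 4.354e-18 J
a₀ = 5.297e-11 m
E_h/a₀³ = 2.929e13 Pa

2.929e13 Pa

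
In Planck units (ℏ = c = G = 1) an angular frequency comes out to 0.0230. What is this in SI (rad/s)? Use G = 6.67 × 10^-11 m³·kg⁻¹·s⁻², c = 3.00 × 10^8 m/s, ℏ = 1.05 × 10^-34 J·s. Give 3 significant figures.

4.28 × 10^41 rad/s

One Planck angular frequency: ω_P = √(c⁵/(ℏG)) = 1.86 × 10^43 rad/s.
0.0230 × 1.86 × 10^43 rad/s = 4.28 × 10^41 rad/s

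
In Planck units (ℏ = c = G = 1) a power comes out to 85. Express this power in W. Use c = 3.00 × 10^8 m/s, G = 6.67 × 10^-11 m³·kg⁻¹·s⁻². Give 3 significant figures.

One Planck power: P_P = c⁵/G = 3.64 × 10^52 W.
85 × 3.64 × 10^52 W = 3.10 × 10^54 W

3.10 × 10^54 W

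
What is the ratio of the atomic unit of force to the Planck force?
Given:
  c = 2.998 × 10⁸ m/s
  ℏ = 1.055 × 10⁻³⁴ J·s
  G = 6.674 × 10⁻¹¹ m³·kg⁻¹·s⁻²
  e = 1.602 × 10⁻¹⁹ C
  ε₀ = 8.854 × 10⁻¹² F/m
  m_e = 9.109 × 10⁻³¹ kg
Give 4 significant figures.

6.791 × 10⁻⁵²

atomic unit of force: F_au = E_h/a₀ = m_e²e⁶/((4πε₀)³ℏ⁴) = 8.220 × 10⁻⁸ N
Planck force: F_P = c⁴/G = 1.210 × 10⁴⁴ N
ratio = 8.220 × 10⁻⁸ / 1.210 × 10⁴⁴ = 6.791 × 10⁻⁵²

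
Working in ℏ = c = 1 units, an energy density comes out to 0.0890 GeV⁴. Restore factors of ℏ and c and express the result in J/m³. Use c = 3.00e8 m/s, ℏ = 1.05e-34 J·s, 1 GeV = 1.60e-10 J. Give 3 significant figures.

[E]/[L]³ = [E]⁴/(ℏc)³; restore (ℏc)⁻³.
1 GeV⁴ → 1/(ℏc)³ × (1 GeV in J)⁴ = 2.10e37 J/m³.
Result: 0.0890 × 2.10e37 = 1.87e36 J/m³.

1.87e36 J/m³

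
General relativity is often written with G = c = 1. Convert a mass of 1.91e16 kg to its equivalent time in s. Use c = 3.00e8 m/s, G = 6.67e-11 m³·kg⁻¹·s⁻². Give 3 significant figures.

Mass → time via G/c³.
1.91e16 kg × (G/c³) = 4.72e-20 s

4.72e-20 s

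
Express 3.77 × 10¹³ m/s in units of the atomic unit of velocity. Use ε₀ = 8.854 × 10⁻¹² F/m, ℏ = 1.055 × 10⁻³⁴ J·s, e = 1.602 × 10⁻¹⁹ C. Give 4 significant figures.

atomic unit of velocity: v_au = e²/(4πε₀ℏ) = 2.186 × 10⁶ m/s.
3.77 × 10¹³ / 2.186 × 10⁶ = 1.724 × 10⁷

1.724 × 10⁷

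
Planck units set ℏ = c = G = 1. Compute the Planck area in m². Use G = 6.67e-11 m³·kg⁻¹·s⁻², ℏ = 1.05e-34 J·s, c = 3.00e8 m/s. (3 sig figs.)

The unique combination of the constants set to 1 with dimensions of area is A_P = ℏG/c³.
  = 7.00e-45 / 2.70e25
  = 2.59e-70 m²

2.59e-70 m²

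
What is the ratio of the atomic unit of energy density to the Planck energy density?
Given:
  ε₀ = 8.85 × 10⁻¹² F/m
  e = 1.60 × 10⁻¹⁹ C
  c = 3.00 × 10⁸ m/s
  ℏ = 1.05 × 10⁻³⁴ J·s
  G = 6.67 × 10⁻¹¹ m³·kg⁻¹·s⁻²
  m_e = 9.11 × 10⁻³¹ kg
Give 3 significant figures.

6.44 × 10⁻¹⁰¹

atomic unit of energy density: u_au = E_h/a₀³ = m_e⁴e¹⁰/((4πε₀)⁵ℏ⁸) = 3.01 × 10¹³ J/m³
Planck energy density: u_P = c⁷/(ℏG²) = 4.68 × 10¹¹³ J/m³
ratio = 3.01 × 10¹³ / 4.68 × 10¹¹³ = 6.44 × 10⁻¹⁰¹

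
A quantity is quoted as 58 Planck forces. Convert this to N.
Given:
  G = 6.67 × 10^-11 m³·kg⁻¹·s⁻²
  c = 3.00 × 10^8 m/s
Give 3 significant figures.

7.04 × 10^45 N

One Planck force: F_P = c⁴/G = 1.21 × 10^44 N.
58 × 1.21 × 10^44 N = 7.04 × 10^45 N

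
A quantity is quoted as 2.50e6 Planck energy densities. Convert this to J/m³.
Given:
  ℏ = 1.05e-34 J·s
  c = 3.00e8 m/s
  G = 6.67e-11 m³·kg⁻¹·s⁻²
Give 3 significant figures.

1.17e120 J/m³

One Planck energy density: u_P = c⁷/(ℏG²) = 4.68e113 J/m³.
2.50e6 × 4.68e113 J/m³ = 1.17e120 J/m³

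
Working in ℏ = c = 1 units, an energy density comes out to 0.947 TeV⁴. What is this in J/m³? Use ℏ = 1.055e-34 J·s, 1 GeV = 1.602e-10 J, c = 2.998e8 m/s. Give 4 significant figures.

[E]/[L]³ = [E]⁴/(ℏc)³; restore (ℏc)⁻³.
1 GeV⁴ → 1/(ℏc)³ × (1 GeV in J)⁴ = 2.082e37 J/m³.
Convert the energy scale: 0.947 TeV⁴ = 9.47e11 GeV⁴.
Result: 9.47e11 × 2.082e37 = 1.971e49 J/m³.

1.971e49 J/m³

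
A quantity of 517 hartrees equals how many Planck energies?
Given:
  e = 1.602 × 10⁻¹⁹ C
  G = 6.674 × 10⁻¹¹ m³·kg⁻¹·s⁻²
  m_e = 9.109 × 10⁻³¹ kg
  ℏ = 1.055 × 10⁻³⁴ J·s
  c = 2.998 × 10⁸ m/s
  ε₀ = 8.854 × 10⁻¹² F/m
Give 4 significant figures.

1.151 × 10⁻²⁴

hartree: E_h = m_e e⁴/(4πε₀ℏ)² = 4.354 × 10⁻¹⁸ J
Planck energy: E_P = √(ℏc⁵/G) = 1.957 × 10⁹ J
517 × 4.354 × 10⁻¹⁸ / 1.957 × 10⁹ = 1.151 × 10⁻²⁴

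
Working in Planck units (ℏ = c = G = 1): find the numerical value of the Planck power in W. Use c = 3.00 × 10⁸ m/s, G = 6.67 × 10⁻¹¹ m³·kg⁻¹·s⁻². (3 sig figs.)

Dimensional analysis gives P_P = c⁵/G.
  = 2.43 × 10⁴² / 6.67 × 10⁻¹¹
  = 3.64 × 10⁵² W

3.64 × 10⁵² W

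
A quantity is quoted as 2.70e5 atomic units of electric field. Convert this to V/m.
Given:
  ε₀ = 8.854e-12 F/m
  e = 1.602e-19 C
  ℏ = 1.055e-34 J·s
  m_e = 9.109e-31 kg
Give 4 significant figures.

1.385e17 V/m

One atomic unit of electric field: E_au = E_h/(e a₀) = m_e²e⁵/((4πε₀)³ℏ⁴) = 5.131e11 V/m.
2.70e5 × 5.131e11 V/m = 1.385e17 V/m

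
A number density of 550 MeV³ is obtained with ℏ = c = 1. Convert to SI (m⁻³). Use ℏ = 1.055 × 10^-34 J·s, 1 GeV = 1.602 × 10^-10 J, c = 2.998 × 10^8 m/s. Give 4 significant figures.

Number density is [L]⁻³ = [E]³/(ℏc)³.
1 GeV³ → 1/(ℏc)³ × (1 GeV in J)³ = 1.299 × 10^47 m⁻³.
Convert the energy scale: 550 MeV³ = 5.50 × 10^-7 GeV³.
Result: 5.50 × 10^-7 × 1.299 × 10^47 = 7.147 × 10^40 m⁻³.

7.147 × 10^40 m⁻³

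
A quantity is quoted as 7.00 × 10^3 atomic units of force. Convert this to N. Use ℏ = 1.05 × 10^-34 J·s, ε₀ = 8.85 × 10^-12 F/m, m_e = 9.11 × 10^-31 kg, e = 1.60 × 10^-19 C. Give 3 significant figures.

5.83 × 10^-4 N

One atomic unit of force: F_au = E_h/a₀ = m_e²e⁶/((4πε₀)³ℏ⁴) = 8.33 × 10^-8 N.
7.00 × 10^3 × 8.33 × 10^-8 N = 5.83 × 10^-4 N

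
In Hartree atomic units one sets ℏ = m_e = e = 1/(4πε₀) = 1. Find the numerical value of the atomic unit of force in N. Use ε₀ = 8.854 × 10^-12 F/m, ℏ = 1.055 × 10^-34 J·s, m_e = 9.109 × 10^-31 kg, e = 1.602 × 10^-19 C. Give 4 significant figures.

8.220 × 10^-8 N

F_au = E_h/a₀ = m_e²e⁶/((4πε₀)³ℏ⁴)
E_h = 4.354 × 10^-18 J
a₀ = 5.297 × 10^-11 m
E_h/a₀ = 8.220 × 10^-8 N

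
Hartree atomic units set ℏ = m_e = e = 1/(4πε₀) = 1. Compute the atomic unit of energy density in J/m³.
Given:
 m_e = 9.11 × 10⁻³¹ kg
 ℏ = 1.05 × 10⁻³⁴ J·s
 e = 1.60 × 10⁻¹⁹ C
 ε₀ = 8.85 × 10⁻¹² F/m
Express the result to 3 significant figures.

3.01 × 10¹³ J/m³

The unique combination of the constants set to 1 with dimensions of energy density is u_au = E_h/a₀³ = m_e⁴e¹⁰/((4πε₀)⁵ℏ⁸).
E_h = 4.38 × 10⁻¹⁸ J
a₀ = 5.26 × 10⁻¹¹ m
E_h/a₀³ = 3.01 × 10¹³ J/m³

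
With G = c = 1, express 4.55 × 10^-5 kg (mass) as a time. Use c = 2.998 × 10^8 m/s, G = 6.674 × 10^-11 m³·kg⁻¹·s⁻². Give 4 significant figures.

1.127 × 10^-40 s

Mass → time via G/c³.
4.55 × 10^-5 kg × (G/c³) = 1.127 × 10^-40 s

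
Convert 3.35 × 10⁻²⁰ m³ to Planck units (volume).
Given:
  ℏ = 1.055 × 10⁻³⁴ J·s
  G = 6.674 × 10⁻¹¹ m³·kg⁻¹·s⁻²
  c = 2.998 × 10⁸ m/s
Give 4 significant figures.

Planck volume: V_P = (ℏG/c³)^(3/2) = 4.224 × 10⁻¹⁰⁵ m³.
3.35 × 10⁻²⁰ / 4.224 × 10⁻¹⁰⁵ = 7.931 × 10⁸⁴

7.931 × 10⁸⁴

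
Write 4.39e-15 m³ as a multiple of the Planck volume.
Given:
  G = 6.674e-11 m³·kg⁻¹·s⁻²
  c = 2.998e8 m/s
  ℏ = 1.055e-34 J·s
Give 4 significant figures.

1.039e90

Planck volume: V_P = (ℏG/c³)^(3/2) = 4.224e-105 m³.
4.39e-15 / 4.224e-105 = 1.039e90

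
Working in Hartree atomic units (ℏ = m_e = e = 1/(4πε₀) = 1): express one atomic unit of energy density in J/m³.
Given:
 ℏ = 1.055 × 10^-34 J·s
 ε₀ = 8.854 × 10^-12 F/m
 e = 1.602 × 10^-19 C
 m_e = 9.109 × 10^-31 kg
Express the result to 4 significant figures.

From ℏ = m_e = e = 1/(4πε₀) = 1 the energy density scale is u_au = E_h/a₀³ = m_e⁴e¹⁰/((4πε₀)⁵ℏ⁸).
E_h = 4.354 × 10^-18 J
a₀ = 5.297 × 10^-11 m
E_h/a₀³ = 2.929 × 10^13 J/m³

2.929 × 10^13 J/m³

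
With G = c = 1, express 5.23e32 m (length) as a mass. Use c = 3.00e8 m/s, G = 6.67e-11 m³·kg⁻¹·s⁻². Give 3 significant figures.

7.06e59 kg

Length → mass via c²/G.
5.23e32 m × (c²/G) = 7.06e59 kg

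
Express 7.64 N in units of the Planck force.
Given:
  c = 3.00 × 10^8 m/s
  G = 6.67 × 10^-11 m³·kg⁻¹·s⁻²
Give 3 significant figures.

Planck force: F_P = c⁴/G = 1.21 × 10^44 N.
7.64 / 1.21 × 10^44 = 6.29 × 10^-44

6.29 × 10^-44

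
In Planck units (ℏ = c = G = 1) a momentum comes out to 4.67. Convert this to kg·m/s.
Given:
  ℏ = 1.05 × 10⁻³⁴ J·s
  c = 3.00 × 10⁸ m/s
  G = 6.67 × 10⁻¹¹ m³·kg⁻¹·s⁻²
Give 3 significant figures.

One Planck momentum: p_P = √(ℏc³/G) = 6.52 kg·m/s.
4.67 × 6.52 kg·m/s = 30.4 kg·m/s

30.4 kg·m/s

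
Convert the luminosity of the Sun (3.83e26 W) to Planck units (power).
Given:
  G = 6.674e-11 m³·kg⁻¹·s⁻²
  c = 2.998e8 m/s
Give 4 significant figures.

Planck power: P_P = c⁵/G = 3.629e52 W.
3.83e26 / 3.629e52 = 1.055e-26

1.055e-26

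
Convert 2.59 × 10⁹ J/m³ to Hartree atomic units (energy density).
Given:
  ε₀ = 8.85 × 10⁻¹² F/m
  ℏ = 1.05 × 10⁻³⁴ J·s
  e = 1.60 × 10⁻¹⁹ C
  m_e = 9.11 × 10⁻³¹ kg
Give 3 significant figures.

8.60 × 10⁻⁵

atomic unit of energy density: u_au = E_h/a₀³ = m_e⁴e¹⁰/((4πε₀)⁵ℏ⁸) = 3.01 × 10¹³ J/m³.
2.59 × 10⁹ / 3.01 × 10¹³ = 8.60 × 10⁻⁵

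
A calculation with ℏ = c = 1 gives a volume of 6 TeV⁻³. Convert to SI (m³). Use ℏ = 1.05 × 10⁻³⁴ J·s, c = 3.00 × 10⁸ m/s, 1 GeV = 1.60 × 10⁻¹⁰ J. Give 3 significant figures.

4.58 × 10⁻⁵⁶ m³

Volume is [L]³ = [E]⁻³·(ℏc)³.
1 GeV⁻³ → (ℏc)³ × (1 GeV in J)⁻³ = 7.63 × 10⁻⁴⁸ m³.
Convert the energy scale: 6 TeV⁻³ = 6.00 × 10⁻⁹ GeV⁻³.
Result: 6.00 × 10⁻⁹ × 7.63 × 10⁻⁴⁸ = 4.58 × 10⁻⁵⁶ m³.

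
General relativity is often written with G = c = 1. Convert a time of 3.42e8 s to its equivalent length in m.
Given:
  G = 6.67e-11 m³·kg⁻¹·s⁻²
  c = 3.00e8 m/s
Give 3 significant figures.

Time → length via c.
3.42e8 s × (c) = 1.03e17 m

1.03e17 m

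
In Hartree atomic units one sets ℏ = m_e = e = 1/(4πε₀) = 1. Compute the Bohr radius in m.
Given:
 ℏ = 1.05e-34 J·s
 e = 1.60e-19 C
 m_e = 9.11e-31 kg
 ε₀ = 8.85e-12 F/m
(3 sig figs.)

a₀ = 4πε₀ℏ²/(m_e e²)
  = 1.23e-78 / 2.33e-68
  = 5.26e-11 m

5.26e-11 m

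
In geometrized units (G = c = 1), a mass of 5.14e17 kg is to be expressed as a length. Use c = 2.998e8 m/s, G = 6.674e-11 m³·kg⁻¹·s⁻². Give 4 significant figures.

In G = c = 1 units mass has dimensions of length; the conversion factor is G/c².
5.14e17 kg × (G/c²) = 3.817e-10 m

3.817e-10 m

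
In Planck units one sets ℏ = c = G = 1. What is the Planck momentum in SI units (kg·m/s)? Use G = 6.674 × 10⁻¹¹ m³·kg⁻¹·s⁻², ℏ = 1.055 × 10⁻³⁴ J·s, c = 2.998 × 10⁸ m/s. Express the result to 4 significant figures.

6.527 kg·m/s

p_P = √(ℏc³/G)
  = √(42.60)
  = 6.527 kg·m/s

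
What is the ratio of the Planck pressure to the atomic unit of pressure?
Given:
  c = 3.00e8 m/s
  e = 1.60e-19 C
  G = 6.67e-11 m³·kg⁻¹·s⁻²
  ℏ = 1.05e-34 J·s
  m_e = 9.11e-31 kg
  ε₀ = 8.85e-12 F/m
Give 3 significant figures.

Planck pressure: p_P = c⁷/(ℏG²) = 4.68e113 Pa
atomic unit of pressure: P_au = E_h/a₀³ = m_e⁴e¹⁰/((4πε₀)⁵ℏ⁸) = 3.01e13 Pa
ratio = 4.68e113 / 3.01e13 = 1.55e100

1.55e100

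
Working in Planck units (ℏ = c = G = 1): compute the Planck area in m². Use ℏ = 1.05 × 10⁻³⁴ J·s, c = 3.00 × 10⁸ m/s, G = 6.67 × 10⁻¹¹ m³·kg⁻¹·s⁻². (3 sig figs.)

Dimensional analysis gives A_P = ℏG/c³.
  = 7.00 × 10⁻⁴⁵ / 2.70 × 10²⁵
  = 2.59 × 10⁻⁷⁰ m²

2.59 × 10⁻⁷⁰ m²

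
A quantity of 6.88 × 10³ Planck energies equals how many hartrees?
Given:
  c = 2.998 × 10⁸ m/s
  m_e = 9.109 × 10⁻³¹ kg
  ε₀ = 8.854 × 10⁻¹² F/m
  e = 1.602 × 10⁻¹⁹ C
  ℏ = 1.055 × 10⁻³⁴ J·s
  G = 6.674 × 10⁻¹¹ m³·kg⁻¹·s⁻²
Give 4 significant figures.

3.092 × 10³⁰

Planck energy: E_P = √(ℏc⁵/G) = 1.957 × 10⁹ J
hartree: E_h = m_e e⁴/(4πε₀ℏ)² = 4.354 × 10⁻¹⁸ J
6.88 × 10³ × 1.957 × 10⁹ / 4.354 × 10⁻¹⁸ = 3.092 × 10³⁰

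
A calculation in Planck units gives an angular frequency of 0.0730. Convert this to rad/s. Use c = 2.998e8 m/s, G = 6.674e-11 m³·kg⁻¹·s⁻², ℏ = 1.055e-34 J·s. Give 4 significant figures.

One Planck angular frequency: ω_P = √(c⁵/(ℏG)) = 1.855e43 rad/s.
0.0730 × 1.855e43 rad/s = 1.354e42 rad/s

1.354e42 rad/s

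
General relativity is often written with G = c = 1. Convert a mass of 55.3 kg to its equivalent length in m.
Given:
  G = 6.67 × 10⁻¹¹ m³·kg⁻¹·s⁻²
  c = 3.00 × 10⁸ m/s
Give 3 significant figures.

In G = c = 1 units mass has dimensions of length; the conversion factor is G/c².
55.3 kg × (G/c²) = 4.10 × 10⁻²⁶ m

4.10 × 10⁻²⁶ m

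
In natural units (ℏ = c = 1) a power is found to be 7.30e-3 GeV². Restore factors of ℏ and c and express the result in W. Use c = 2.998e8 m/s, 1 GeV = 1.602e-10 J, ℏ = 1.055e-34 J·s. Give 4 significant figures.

Power is [E]/[T] = [E]²/ℏ.
1 GeV² → 1/ℏ × (1 GeV in J)² = 2.433e14 W.
Result: 7.30e-3 × 2.433e14 = 1.776e12 W.

1.776e12 W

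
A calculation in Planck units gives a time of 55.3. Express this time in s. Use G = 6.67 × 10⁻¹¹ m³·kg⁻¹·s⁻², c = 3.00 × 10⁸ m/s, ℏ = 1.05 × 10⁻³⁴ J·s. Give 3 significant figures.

One Planck time: t_P = √(ℏG/c⁵) = 5.37 × 10⁻⁴⁴ s.
55.3 × 5.37 × 10⁻⁴⁴ s = 2.97 × 10⁻⁴² s

2.97 × 10⁻⁴² s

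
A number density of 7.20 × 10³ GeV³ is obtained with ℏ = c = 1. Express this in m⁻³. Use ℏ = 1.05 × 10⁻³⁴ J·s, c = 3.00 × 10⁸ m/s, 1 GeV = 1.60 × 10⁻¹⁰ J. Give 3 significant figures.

Number density is [L]⁻³ = [E]³/(ℏc)³.
1 GeV³ → 1/(ℏc)³ × (1 GeV in J)³ = 1.31 × 10⁴⁷ m⁻³.
Result: 7.20 × 10³ × 1.31 × 10⁴⁷ = 9.44 × 10⁵⁰ m⁻³.

9.44 × 10⁵⁰ m⁻³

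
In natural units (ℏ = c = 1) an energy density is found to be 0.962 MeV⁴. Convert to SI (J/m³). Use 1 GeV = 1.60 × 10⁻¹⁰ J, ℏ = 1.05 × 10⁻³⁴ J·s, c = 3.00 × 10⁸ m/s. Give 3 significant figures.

2.02 × 10²⁵ J/m³

[E]/[L]³ = [E]⁴/(ℏc)³; restore (ℏc)⁻³.
1 GeV⁴ → 1/(ℏc)³ × (1 GeV in J)⁴ = 2.10 × 10³⁷ J/m³.
Convert the energy scale: 0.962 MeV⁴ = 9.62 × 10⁻¹³ GeV⁴.
Result: 9.62 × 10⁻¹³ × 2.10 × 10³⁷ = 2.02 × 10²⁵ J/m³.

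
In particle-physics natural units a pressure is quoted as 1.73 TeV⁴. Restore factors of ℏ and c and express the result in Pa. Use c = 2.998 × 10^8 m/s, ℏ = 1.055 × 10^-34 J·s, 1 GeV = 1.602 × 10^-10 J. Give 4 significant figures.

Pressure is [E]/[L]³ = [E]⁴/(ℏc)³.
1 GeV⁴ → 1/(ℏc)³ × (1 GeV in J)⁴ = 2.082 × 10^37 Pa.
Convert the energy scale: 1.73 TeV⁴ = 1.73 × 10^12 GeV⁴.
Result: 1.73 × 10^12 × 2.082 × 10^37 = 3.601 × 10^49 Pa.

3.601 × 10^49 Pa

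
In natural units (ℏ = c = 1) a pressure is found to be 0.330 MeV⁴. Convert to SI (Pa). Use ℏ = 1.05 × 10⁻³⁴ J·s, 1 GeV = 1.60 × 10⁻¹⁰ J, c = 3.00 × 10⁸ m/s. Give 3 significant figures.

6.92 × 10²⁴ Pa

Pressure is [E]/[L]³ = [E]⁴/(ℏc)³.
1 GeV⁴ → 1/(ℏc)³ × (1 GeV in J)⁴ = 2.10 × 10³⁷ Pa.
Convert the energy scale: 0.330 MeV⁴ = 3.30 × 10⁻¹³ GeV⁴.
Result: 3.30 × 10⁻¹³ × 2.10 × 10³⁷ = 6.92 × 10²⁴ Pa.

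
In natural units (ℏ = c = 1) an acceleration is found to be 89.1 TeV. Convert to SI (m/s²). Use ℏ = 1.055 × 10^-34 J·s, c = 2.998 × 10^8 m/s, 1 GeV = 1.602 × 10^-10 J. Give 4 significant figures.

4.056 × 10^37 m/s²

Acceleration is [L]/[T]² = c·[E]/ℏ.
1 GeV → c/ℏ × (1 GeV in J) = 4.552 × 10^32 m/s².
Convert the energy scale: 89.1 TeV = 8.91 × 10^4 GeV.
Result: 8.91 × 10^4 × 4.552 × 10^32 = 4.056 × 10^37 m/s².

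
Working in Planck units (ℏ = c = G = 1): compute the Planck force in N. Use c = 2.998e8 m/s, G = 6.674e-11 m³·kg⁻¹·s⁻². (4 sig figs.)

Dimensional analysis gives F_P = c⁴/G.
  = 8.078e33 / 6.674e-11
  = 1.210e44 N

1.210e44 N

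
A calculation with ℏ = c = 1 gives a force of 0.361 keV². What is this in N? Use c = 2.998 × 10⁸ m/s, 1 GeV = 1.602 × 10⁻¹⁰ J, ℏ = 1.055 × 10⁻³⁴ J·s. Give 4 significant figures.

Force is [E]/[L] = [E]²/(ℏc); restore (ℏc)⁻¹.
1 GeV² → 1/(ℏc) × (1 GeV in J)² = 8.114 × 10⁵ N.
Convert the energy scale: 0.361 keV² = 3.61 × 10⁻¹³ GeV².
Result: 3.61 × 10⁻¹³ × 8.114 × 10⁵ = 2.929 × 10⁻⁷ N.

2.929 × 10⁻⁷ N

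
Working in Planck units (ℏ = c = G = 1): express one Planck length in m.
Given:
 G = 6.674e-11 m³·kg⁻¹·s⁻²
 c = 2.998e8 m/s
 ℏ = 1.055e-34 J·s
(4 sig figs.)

1.616e-35 m

Dimensional analysis gives ℓ_P = √(ℏG/c³).
  = √(2.613e-70)
  = 1.616e-35 m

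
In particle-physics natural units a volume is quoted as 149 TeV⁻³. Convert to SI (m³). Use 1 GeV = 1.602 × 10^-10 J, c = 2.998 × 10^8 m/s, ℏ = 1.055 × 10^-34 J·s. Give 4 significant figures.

1.147 × 10^-54 m³

Volume is [L]³ = [E]⁻³·(ℏc)³.
1 GeV⁻³ → (ℏc)³ × (1 GeV in J)⁻³ = 7.696 × 10^-48 m³.
Convert the energy scale: 149 TeV⁻³ = 1.49 × 10^-7 GeV⁻³.
Result: 1.49 × 10^-7 × 7.696 × 10^-48 = 1.147 × 10^-54 m³.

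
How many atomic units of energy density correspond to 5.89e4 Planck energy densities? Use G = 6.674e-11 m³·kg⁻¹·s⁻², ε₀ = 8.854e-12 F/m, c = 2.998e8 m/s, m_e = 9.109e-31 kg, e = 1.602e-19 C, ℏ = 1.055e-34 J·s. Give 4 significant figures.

Planck energy density: u_P = c⁷/(ℏG²) = 4.632e113 J/m³
atomic unit of energy density: u_au = E_h/a₀³ = m_e⁴e¹⁰/((4πε₀)⁵ℏ⁸) = 2.929e13 J/m³
5.89e4 × 4.632e113 / 2.929e13 = 9.315e104

9.315e104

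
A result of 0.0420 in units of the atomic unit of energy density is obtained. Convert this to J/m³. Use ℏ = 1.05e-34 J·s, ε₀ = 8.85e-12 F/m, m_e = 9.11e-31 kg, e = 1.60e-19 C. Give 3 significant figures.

1.27e12 J/m³

One atomic unit of energy density: u_au = E_h/a₀³ = m_e⁴e¹⁰/((4πε₀)⁵ℏ⁸) = 3.01e13 J/m³.
0.0420 × 3.01e13 J/m³ = 1.27e12 J/m³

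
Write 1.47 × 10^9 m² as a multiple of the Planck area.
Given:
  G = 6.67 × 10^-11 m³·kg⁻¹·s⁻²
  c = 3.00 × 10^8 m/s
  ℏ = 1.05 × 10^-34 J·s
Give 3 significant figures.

Planck area: A_P = ℏG/c³ = 2.59 × 10^-70 m².
1.47 × 10^9 / 2.59 × 10^-70 = 5.67 × 10^78

5.67 × 10^78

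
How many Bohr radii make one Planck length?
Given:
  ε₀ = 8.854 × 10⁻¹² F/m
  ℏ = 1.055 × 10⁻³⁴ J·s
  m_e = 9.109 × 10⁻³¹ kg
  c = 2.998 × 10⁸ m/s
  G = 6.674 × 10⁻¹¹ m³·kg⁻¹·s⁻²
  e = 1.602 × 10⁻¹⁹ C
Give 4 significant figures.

3.051 × 10⁻²⁵

Planck length: ℓ_P = √(ℏG/c³) = 1.616 × 10⁻³⁵ m
Bohr radius: a₀ = 4πε₀ℏ²/(m_e e²) = 5.297 × 10⁻¹¹ m
ratio = 1.616 × 10⁻³⁵ / 5.297 × 10⁻¹¹ = 3.051 × 10⁻²⁵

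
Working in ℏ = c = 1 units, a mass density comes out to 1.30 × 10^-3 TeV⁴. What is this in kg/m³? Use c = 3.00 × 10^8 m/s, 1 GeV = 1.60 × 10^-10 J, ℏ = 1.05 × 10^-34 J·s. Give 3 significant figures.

Mass density is [E]/(c²[L]³) = [E]⁴/(ℏ³c⁵).
1 GeV⁴ → 1/(ℏ³c⁵) × (1 GeV in J)⁴ = 2.33 × 10^20 kg/m³.
Convert the energy scale: 1.30 × 10^-3 TeV⁴ = 1.30 × 10^9 GeV⁴.
Result: 1.30 × 10^9 × 2.33 × 10^20 = 3.03 × 10^29 kg/m³.

3.03 × 10^29 kg/m³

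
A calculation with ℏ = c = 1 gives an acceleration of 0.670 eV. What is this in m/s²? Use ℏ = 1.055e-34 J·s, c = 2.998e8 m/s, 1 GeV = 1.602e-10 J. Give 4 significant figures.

3.050e23 m/s²

Acceleration is [L]/[T]² = c·[E]/ℏ.
1 GeV → c/ℏ × (1 GeV in J) = 4.552e32 m/s².
Convert the energy scale: 0.670 eV = 6.70e-10 GeV.
Result: 6.70e-10 × 4.552e32 = 3.050e23 m/s².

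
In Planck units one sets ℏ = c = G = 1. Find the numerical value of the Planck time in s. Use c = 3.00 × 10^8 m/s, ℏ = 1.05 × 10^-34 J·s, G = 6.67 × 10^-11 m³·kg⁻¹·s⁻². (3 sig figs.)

5.37 × 10^-44 s

t_P = √(ℏG/c⁵)
  = √(2.88 × 10^-87)
  = 5.37 × 10^-44 s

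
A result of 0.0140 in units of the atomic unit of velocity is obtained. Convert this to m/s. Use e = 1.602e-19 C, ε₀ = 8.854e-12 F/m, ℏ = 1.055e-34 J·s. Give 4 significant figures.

One atomic unit of velocity: v_au = e²/(4πε₀ℏ) = 2.186e6 m/s.
0.0140 × 2.186e6 m/s = 3.061e4 m/s

3.061e4 m/s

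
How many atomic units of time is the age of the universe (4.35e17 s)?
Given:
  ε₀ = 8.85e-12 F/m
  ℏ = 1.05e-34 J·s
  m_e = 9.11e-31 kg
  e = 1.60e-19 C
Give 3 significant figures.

1.81e34

atomic unit of time: τ_au = (4πε₀)²ℏ³/(m_e e⁴) = 2.40e-17 s.
4.35e17 / 2.40e-17 = 1.81e34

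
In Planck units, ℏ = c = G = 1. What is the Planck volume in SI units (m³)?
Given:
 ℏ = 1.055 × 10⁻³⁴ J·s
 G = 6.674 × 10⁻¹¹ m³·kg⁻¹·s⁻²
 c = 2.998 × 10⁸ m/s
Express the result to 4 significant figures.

Dimensional analysis gives V_P = (ℏG/c³)^(3/2).
  = √(1.784 × 10⁻²⁰⁹)
  = 4.224 × 10⁻¹⁰⁵ m³

4.224 × 10⁻¹⁰⁵ m³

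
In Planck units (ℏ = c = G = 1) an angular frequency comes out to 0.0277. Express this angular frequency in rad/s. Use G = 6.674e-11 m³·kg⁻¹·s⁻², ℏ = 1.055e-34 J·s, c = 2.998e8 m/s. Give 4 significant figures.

One Planck angular frequency: ω_P = √(c⁵/(ℏG)) = 1.855e43 rad/s.
0.0277 × 1.855e43 rad/s = 5.137e41 rad/s

5.137e41 rad/s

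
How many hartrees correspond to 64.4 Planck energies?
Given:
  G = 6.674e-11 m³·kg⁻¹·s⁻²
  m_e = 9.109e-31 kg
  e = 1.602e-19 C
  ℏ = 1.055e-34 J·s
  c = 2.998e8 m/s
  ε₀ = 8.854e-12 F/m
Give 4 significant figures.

Planck energy: E_P = √(ℏc⁵/G) = 1.957e9 J
hartree: E_h = m_e e⁴/(4πε₀ℏ)² = 4.354e-18 J
64.4 × 1.957e9 / 4.354e-18 = 2.894e28

2.894e28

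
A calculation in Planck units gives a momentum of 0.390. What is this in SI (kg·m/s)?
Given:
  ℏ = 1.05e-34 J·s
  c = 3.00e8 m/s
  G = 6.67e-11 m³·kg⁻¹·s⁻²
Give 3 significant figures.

2.54 kg·m/s

One Planck momentum: p_P = √(ℏc³/G) = 6.52 kg·m/s.
0.390 × 6.52 kg·m/s = 2.54 kg·m/s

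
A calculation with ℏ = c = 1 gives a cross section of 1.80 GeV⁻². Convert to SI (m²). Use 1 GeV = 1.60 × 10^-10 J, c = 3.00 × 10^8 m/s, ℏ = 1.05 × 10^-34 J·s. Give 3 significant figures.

6.98 × 10^-32 m²

Area is [L]² = [E]⁻²·(ℏc)²; restore (ℏc)².
1 GeV⁻² → (ℏc)² × (1 GeV in J)⁻² = 3.88 × 10^-32 m².
Result: 1.80 × 3.88 × 10^-32 = 6.98 × 10^-32 m².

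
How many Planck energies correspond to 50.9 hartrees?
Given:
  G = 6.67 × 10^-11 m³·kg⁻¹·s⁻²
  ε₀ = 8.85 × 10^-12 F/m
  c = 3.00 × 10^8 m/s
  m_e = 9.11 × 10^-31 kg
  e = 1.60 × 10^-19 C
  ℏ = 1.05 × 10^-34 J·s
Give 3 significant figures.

1.14 × 10^-25

hartree: E_h = m_e e⁴/(4πε₀ℏ)² = 4.38 × 10^-18 J
Planck energy: E_P = √(ℏc⁵/G) = 1.96 × 10^9 J
50.9 × 4.38 × 10^-18 / 1.96 × 10^9 = 1.14 × 10^-25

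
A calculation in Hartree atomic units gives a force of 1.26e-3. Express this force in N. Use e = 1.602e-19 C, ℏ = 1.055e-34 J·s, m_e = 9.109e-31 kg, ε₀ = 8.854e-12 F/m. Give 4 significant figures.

One atomic unit of force: F_au = E_h/a₀ = m_e²e⁶/((4πε₀)³ℏ⁴) = 8.220e-8 N.
1.26e-3 × 8.220e-8 N = 1.036e-10 N

1.036e-10 N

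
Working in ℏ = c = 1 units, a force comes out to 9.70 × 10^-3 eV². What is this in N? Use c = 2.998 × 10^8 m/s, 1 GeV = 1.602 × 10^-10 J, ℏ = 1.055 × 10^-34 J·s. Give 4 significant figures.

Force is [E]/[L] = [E]²/(ℏc); restore (ℏc)⁻¹.
1 GeV² → 1/(ℏc) × (1 GeV in J)² = 8.114 × 10^5 N.
Convert the energy scale: 9.70 × 10^-3 eV² = 9.70 × 10^-21 GeV².
Result: 9.70 × 10^-21 × 8.114 × 10^5 = 7.871 × 10^-15 N.

7.871 × 10^-15 N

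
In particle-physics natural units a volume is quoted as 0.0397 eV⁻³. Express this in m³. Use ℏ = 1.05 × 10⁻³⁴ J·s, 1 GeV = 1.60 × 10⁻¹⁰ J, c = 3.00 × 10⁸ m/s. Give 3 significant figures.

3.03 × 10⁻²² m³

Volume is [L]³ = [E]⁻³·(ℏc)³.
1 GeV⁻³ → (ℏc)³ × (1 GeV in J)⁻³ = 7.63 × 10⁻⁴⁸ m³.
Convert the energy scale: 0.0397 eV⁻³ = 3.97 × 10²⁵ GeV⁻³.
Result: 3.97 × 10²⁵ × 7.63 × 10⁻⁴⁸ = 3.03 × 10⁻²² m³.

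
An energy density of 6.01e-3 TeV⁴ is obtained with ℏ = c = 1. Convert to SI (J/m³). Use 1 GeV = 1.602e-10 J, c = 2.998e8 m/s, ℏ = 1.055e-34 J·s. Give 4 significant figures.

1.251e47 J/m³

[E]/[L]³ = [E]⁴/(ℏc)³; restore (ℏc)⁻³.
1 GeV⁴ → 1/(ℏc)³ × (1 GeV in J)⁴ = 2.082e37 J/m³.
Convert the energy scale: 6.01e-3 TeV⁴ = 6.01e9 GeV⁴.
Result: 6.01e9 × 2.082e37 = 1.251e47 J/m³.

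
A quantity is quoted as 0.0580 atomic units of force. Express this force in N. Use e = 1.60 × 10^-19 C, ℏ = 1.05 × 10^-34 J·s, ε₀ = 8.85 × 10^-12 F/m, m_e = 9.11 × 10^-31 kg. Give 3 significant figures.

One atomic unit of force: F_au = E_h/a₀ = m_e²e⁶/((4πε₀)³ℏ⁴) = 8.33 × 10^-8 N.
0.0580 × 8.33 × 10^-8 N = 4.83 × 10^-9 N

4.83 × 10^-9 N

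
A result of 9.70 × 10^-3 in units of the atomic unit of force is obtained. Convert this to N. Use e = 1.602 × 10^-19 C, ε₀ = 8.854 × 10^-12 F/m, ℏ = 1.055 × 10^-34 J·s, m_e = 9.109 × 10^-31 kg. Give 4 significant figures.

7.973 × 10^-10 N

One atomic unit of force: F_au = E_h/a₀ = m_e²e⁶/((4πε₀)³ℏ⁴) = 8.220 × 10^-8 N.
9.70 × 10^-3 × 8.220 × 10^-8 N = 7.973 × 10^-10 N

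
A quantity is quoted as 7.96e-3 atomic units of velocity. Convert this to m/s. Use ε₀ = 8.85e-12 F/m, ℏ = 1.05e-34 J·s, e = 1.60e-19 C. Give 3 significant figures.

1.75e4 m/s

One atomic unit of velocity: v_au = e²/(4πε₀ℏ) = 2.19e6 m/s.
7.96e-3 × 2.19e6 m/s = 1.75e4 m/s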